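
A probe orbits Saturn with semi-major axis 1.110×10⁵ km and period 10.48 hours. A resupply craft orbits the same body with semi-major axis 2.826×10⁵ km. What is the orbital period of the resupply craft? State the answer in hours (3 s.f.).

T₂ ≈ 42.6 hours

Kepler's third law: T² ∝ a³, so T₂ = T₁ (a₂/a₁)^(3/2).
a₂/a₁ = 2.546, (a₂/a₁)^(3/2) = 4.062.
T₂ = 10.48 × 4.062 = 42.57 hours.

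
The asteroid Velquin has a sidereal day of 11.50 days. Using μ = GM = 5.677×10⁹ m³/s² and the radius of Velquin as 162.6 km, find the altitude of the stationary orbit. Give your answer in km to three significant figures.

h_sync ≈ 5050 km

T = 11.50 days = 9.936×10⁵ s.
A synchronous orbit has period T, so by Kepler's third law a = (μT²/4π²)^(1/3).
μT²/4π² = 5.677×10⁹ × (9.936×10⁵)² / 39.48 = 1.420×10²⁰ m³.
a = 5.217×10⁶ m = 5216.7 km.
Altitude h = a − R = 5216.7 − 162.6 = 5054.1 km.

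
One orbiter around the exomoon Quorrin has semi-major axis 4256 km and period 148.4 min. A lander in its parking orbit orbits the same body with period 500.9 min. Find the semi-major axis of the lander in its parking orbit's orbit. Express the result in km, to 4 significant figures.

a₂ ≈ 9577 km

Kepler's third law: a³ ∝ T², so a₂ = a₁ (T₂/T₁)^(2/3).
T₂/T₁ = 3.375, (T₂/T₁)^(2/3) = 2.250.
a₂ = 4256 × 2.250 = 9577 km.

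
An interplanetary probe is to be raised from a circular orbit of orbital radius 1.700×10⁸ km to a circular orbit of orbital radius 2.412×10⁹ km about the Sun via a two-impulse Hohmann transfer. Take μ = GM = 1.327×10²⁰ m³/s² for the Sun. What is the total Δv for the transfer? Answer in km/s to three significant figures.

r₁ = 1.700×10⁸ km = 1.700×10¹¹ m.
r₂ = 2.412×10⁹ km = 2.412×10¹² m.
Transfer ellipse a_t = (r₁ + r₂)/2 = 1.291×10¹² m.
At r₁: circular v_c1 = √(μ/r₁) = 27940 m/s; transfer-perihelion v_p = √[μ(2/r₁ − 1/a_t)] = 38190 m/s.
Δv₁ = v_p − v_c1 = 10250 m/s.
At r₂: circular v_c2 = √(μ/r₂) = 7417 m/s; transfer-aphelion v_a = √[μ(2/r₂ − 1/a_t)] = 2692 m/s.
Δv₂ = v_c2 − v_a = 4726 m/s.
Total Δv = Δv₁ + Δv₂ = 14980 m/s = 14.98 km/s.

Δv_total ≈ 15.0 km/s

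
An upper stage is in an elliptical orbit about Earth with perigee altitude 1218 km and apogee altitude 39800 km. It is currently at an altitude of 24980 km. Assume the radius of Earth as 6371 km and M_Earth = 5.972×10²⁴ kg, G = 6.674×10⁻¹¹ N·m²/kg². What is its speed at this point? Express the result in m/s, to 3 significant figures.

v ≈ 3260 m/s

μ = GM = 6.674×10⁻¹¹ × 5.972×10²⁴ = 3.986×10¹⁴ m³/s².
r_p = 6371 + 1218 = 7589.0 km = 7.5890×10⁶ m.
r_a = 6371 + 39800 = 46171 km = 4.6171×10⁷ m.
r = 6371 + 24980 = 31351 km = 3.135×10⁷ m.
Semi-major axis a = (r_p + r_a)/2 = 26880 km = 2.688×10⁷ m.
Vis-viva: v² = μ(2/r − 1/a) = 3.986×10¹⁴ × (6.379×10⁻⁸ − 3.720×10⁻⁸) = 1.060×10⁷ m²/s².
v = 3256 m/s.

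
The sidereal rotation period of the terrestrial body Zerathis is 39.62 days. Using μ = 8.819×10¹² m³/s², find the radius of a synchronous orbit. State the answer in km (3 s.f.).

T = 39.62 days = 3.423×10⁶ s.
A synchronous orbit has period T, so by Kepler's third law a = (μT²/4π²)^(1/3).
μT²/4π² = 8.819×10¹² × (3.423×10⁶)² / 39.48 = 2.618×10²⁴ m³.
a = 1.378×10⁸ m = 1.3782×10⁵ km.

r_sync ≈ 1.38×10⁵ km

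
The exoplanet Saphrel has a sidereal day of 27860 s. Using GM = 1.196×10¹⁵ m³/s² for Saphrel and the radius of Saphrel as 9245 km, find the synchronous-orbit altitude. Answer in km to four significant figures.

h_sync ≈ 19400 km

A synchronous orbit has period T, so by Kepler's third law a = (μT²/4π²)^(1/3).
μT²/4π² = 1.196×10¹⁵ × (2.786×10⁴)² / 39.48 = 2.351×10²² m³.
a = 2.865×10⁷ m = 28649 km.
Altitude h = a − R = 28649 − 9245 = 19404 km.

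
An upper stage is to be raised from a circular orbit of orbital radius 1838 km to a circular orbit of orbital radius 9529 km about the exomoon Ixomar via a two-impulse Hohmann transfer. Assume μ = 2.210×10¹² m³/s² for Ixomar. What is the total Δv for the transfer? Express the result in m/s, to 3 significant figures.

Δv_total ≈ 531 m/s

r₁ = 1838 km = 1.838×10⁶ m.
r₂ = 9529 km = 9.529×10⁶ m.
Transfer ellipse a_t = (r₁ + r₂)/2 = 5.684×10⁶ m.
At r₁: circular v_c1 = √(μ/r₁) = 1097 m/s; transfer-periapsis v_p = √[μ(2/r₁ − 1/a_t)] = 1420 m/s.
Δv₁ = v_p − v_c1 = 323.3 m/s.
At r₂: circular v_c2 = √(μ/r₂) = 481.6 m/s; transfer-apoapsis v_a = √[μ(2/r₂ − 1/a_t)] = 273.9 m/s.
Δv₂ = v_c2 − v_a = 207.7 m/s.
Total Δv = Δv₁ + Δv₂ = 531.0 m/s.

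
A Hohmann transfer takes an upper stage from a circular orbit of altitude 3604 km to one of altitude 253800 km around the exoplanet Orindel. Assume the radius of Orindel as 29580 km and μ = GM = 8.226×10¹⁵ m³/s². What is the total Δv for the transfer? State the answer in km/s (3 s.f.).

r₁ = 29580 + 3604 = 33184 km = 3.3184×10⁷ m.
r₂ = 29580 + 253800 = 283380 km = 2.8338×10⁸ m.
Transfer ellipse a_t = (r₁ + r₂)/2 = 1.583×10⁸ m.
At r₁: circular v_c1 = √(μ/r₁) = 15740 m/s; transfer-periapsis v_p = √[μ(2/r₁ − 1/a_t)] = 21070 m/s.
Δv₁ = v_p − v_c1 = 5322 m/s.
At r₂: circular v_c2 = √(μ/r₂) = 5388 m/s; transfer-apoapsis v_a = √[μ(2/r₂ − 1/a_t)] = 2467 m/s.
Δv₂ = v_c2 − v_a = 2921 m/s.
Total Δv = Δv₁ + Δv₂ = 8243 m/s = 8.243 km/s.

Δv_total ≈ 8.24 km/s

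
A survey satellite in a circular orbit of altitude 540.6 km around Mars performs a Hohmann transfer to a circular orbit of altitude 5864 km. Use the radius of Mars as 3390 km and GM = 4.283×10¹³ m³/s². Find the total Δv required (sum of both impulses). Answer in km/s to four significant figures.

r₁ = 3390 + 540.6 = 3930.6 km = 3.9306×10⁶ m.
r₂ = 3390 + 5864 = 9254.0 km = 9.2540×10⁶ m.
Transfer ellipse a_t = (r₁ + r₂)/2 = 6.592×10⁶ m.
At r₁: circular v_c1 = √(μ/r₁) = 3301 m/s; transfer-periapsis v_p = √[μ(2/r₁ − 1/a_t)] = 3911 m/s.
Δv₁ = v_p − v_c1 = 610.0 m/s.
At r₂: circular v_c2 = √(μ/r₂) = 2151 m/s; transfer-apoapsis v_a = √[μ(2/r₂ − 1/a_t)] = 1661 m/s.
Δv₂ = v_c2 − v_a = 490.1 m/s.
Total Δv = Δv₁ + Δv₂ = 1100 m/s = 1.100 km/s.

Δv_total ≈ 1.100 km/s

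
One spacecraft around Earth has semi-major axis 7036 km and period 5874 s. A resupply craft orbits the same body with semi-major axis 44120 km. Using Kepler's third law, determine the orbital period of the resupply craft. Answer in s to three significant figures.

T₂ ≈ 92200 s

Kepler's third law: T² ∝ a³, so T₂ = T₁ (a₂/a₁)^(3/2).
a₂/a₁ = 6.271, (a₂/a₁)^(3/2) = 15.70.
T₂ = 5874 × 15.70 = 92240 s.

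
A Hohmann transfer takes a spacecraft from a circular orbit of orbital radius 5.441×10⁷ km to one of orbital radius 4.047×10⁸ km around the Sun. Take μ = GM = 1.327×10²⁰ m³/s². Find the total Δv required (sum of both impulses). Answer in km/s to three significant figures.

r₁ = 5.441×10⁷ km = 5.441×10¹⁰ m.
r₂ = 4.047×10⁸ km = 4.047×10¹¹ m.
Transfer ellipse a_t = (r₁ + r₂)/2 = 2.296×10¹¹ m.
At r₁: circular v_c1 = √(μ/r₁) = 49390 m/s; transfer-perihelion v_p = √[μ(2/r₁ − 1/a_t)] = 65570 m/s.
Δv₁ = v_p − v_c1 = 16190 m/s.
At r₂: circular v_c2 = √(μ/r₂) = 18110 m/s; transfer-aphelion v_a = √[μ(2/r₂ − 1/a_t)] = 8816 m/s.
Δv₂ = v_c2 − v_a = 9292 m/s.
Total Δv = Δv₁ + Δv₂ = 25480 m/s = 25.48 km/s.

Δv_total ≈ 25.5 km/s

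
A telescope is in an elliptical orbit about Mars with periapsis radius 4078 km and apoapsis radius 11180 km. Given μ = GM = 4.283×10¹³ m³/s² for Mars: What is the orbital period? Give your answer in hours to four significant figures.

T ≈ 5.620 hours

Semi-major axis a = (r_p + r_a)/2 = (4078.0 + 11180)/2 = 7629.0 km = 7.629×10⁶ m.
By Kepler's third law T = 2π√(a³/μ) = 2π × 3.220×10³ = 2.023×10⁴ s.
= 5.620 hours.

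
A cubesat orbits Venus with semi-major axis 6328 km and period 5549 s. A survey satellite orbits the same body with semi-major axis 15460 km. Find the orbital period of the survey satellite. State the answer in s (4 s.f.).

Kepler's third law: T² ∝ a³, so T₂ = T₁ (a₂/a₁)^(3/2).
a₂/a₁ = 2.443, (a₂/a₁)^(3/2) = 3.819.
T₂ = 5549 × 3.819 = 21190 s.

T₂ ≈ 21190 s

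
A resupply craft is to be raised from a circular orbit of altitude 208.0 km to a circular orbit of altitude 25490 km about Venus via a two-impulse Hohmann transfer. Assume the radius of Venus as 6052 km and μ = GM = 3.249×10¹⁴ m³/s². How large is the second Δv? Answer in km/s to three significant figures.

Δv ≈ 1.36 km/s

r₁ = 6052 + 208.0 = 6260.0 km = 6.2600×10⁶ m.
r₂ = 6052 + 25490 = 31542 km = 3.1542×10⁷ m.
Transfer ellipse a_t = (r₁ + r₂)/2 = 1.890×10⁷ m.
At r₁: circular v_c1 = √(μ/r₁) = 7204 m/s; transfer-periapsis v_p = √[μ(2/r₁ − 1/a_t)] = 9307 m/s.
At r₂: circular v_c2 = √(μ/r₂) = 3209 m/s; transfer-apoapsis v_a = √[μ(2/r₂ − 1/a_t)] = 1847 m/s.
Δv₂ = v_c2 − v_a = 1362 m/s.
= 1.362 km/s.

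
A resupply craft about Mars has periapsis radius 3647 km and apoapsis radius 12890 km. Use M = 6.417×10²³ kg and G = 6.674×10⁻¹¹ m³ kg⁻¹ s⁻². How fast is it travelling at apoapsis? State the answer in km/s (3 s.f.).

v ≈ 1.21 km/s

μ = GM = 6.674×10⁻¹¹ × 6.417×10²³ = 4.283×10¹³ m³/s².
Semi-major axis a = (r_p + r_a)/2 = 8268.5 km = 8.268×10⁶ m.
Vis-viva: v² = μ(2/r − 1/a) = 4.283×10¹³ × (1.552×10⁻⁷ − 1.209×10⁻⁷) = 1.465×10⁶ m²/s².
v = 1211 m/s = 1.211 km/s.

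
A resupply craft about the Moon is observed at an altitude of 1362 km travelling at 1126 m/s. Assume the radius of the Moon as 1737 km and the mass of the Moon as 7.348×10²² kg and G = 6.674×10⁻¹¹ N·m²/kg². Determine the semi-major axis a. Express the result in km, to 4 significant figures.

μ = GM = 6.674×10⁻¹¹ × 7.348×10²² = 4.904×10¹² m³/s².
r = 1737 + 1362 = 3099.0 km = 3.099×10⁶ m.
Specific orbital energy ε = v²/2 − μ/r = (1126)²/2 − 4.904×10¹²/3.099×10⁶ = -9.485×10⁵ J/kg.
Since ε = −μ/(2a), a = −μ/(2ε) = 2.585×10⁶ m = 2585.1 km.

a ≈ 2585 km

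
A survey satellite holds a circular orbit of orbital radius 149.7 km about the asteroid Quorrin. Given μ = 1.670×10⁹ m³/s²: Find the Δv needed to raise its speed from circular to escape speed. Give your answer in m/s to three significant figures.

Δv ≈ 43.7 m/s

r = 149.7 km = 1.497×10⁵ m.
Circular speed v_c = √(μ/r) = 105.6 m/s.
Escape speed v_esc = √(2μ/r) = √2 × v_c = 149.4 m/s.
Δv = v_esc − v_c = 43.75 m/s.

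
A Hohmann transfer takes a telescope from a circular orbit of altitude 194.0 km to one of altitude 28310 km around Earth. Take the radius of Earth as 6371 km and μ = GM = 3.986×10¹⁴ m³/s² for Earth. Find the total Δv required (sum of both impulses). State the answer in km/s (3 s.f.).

Δv_total ≈ 3.79 km/s

r₁ = 6371 + 194.0 = 6565.0 km = 6.5650×10⁶ m.
r₂ = 6371 + 28310 = 34681 km = 3.4681×10⁷ m.
Transfer ellipse a_t = (r₁ + r₂)/2 = 2.062×10⁷ m.
At r₁: circular v_c1 = √(μ/r₁) = 7792 m/s; transfer-perigee v_p = √[μ(2/r₁ − 1/a_t)] = 10100 m/s.
Δv₁ = v_p − v_c1 = 2313 m/s.
At r₂: circular v_c2 = √(μ/r₂) = 3390 m/s; transfer-apogee v_a = √[μ(2/r₂ − 1/a_t)] = 1913 m/s.
Δv₂ = v_c2 − v_a = 1477 m/s.
Total Δv = Δv₁ + Δv₂ = 3790 m/s = 3.790 km/s.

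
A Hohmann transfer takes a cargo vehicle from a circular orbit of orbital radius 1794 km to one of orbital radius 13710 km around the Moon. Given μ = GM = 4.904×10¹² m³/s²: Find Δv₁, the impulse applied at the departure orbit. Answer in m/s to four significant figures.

r₁ = 1794 km = 1.794×10⁶ m.
r₂ = 13710 km = 1.371×10⁷ m.
Transfer ellipse a_t = (r₁ + r₂)/2 = 7.752×10⁶ m.
At r₁: circular v_c1 = √(μ/r₁) = 1653 m/s; transfer-perilune v_p = √[μ(2/r₁ − 1/a_t)] = 2199 m/s.
Δv₁ = v_p − v_c1 = 545.4 m/s.

Δv ≈ 545.4 m/s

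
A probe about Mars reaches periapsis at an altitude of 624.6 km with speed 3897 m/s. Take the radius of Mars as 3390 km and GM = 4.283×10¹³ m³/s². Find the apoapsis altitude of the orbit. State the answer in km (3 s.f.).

apoapsis altitude ≈ 6520 km

r_p = 3390 + 624.6 = 4014.6 km = 4.015×10⁶ m.
Specific energy ε = v²/2 − μ/r = -3.075×10⁶ J/kg, so a = −μ/(2ε) = 6.964×10⁶ m.
The apsides satisfy r_p + r_a = 2a, so the apoapsis radius is 2a − r_p = 9.913×10⁶ m = 9912.7 km.
Apoapsis altitude = 9912.7 − 3390 = 6522.7 km.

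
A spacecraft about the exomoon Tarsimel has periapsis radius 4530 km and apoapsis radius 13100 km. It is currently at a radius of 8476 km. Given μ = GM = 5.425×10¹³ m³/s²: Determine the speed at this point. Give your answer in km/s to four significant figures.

v ≈ 2.578 km/s

Semi-major axis a = (r_p + r_a)/2 = 8815.0 km = 8.815×10⁶ m.
Vis-viva: v² = μ(2/r − 1/a) = 5.425×10¹³ × (2.360×10⁻⁷ − 1.134×10⁻⁷) = 6.647×10⁶ m²/s².
v = 2578 m/s = 2.578 km/s.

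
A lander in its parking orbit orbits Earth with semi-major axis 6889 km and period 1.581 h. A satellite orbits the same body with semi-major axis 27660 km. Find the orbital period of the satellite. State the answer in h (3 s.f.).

T₂ ≈ 12.7 h

Kepler's third law: T² ∝ a³, so T₂ = T₁ (a₂/a₁)^(3/2).
a₂/a₁ = 4.015, (a₂/a₁)^(3/2) = 8.045.
T₂ = 1.581 × 8.045 = 12.72 h.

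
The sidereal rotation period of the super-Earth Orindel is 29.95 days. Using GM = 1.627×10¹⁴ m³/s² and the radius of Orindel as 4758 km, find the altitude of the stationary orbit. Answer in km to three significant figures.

T = 29.95 days = 2.588×10⁶ s.
A synchronous orbit has period T, so by Kepler's third law a = (μT²/4π²)^(1/3).
μT²/4π² = 1.627×10¹⁴ × (2.588×10⁶)² / 39.48 = 2.760×10²⁵ m³.
a = 3.022×10⁸ m = 3.0219×10⁵ km.
Altitude h = a − R = 3.0219×10⁵ − 4758 = 2.9743×10⁵ km.

h_sync ≈ 2.97×10⁵ km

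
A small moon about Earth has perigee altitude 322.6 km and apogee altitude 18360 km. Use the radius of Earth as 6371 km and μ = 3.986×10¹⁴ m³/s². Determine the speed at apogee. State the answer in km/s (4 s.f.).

r_p = 6371 + 322.6 = 6693.6 km = 6.6936×10⁶ m.
r_a = 6371 + 18360 = 24731 km = 2.4731×10⁷ m.
Semi-major axis a = (r_p + r_a)/2 = 15712 km = 1.571×10⁷ m.
Vis-viva: v² = μ(2/r − 1/a) = 3.986×10¹⁴ × (8.087×10⁻⁸ − 6.364×10⁻⁸) = 6.866×10⁶ m²/s².
v = 2620 m/s = 2.620 km/s.

v ≈ 2.620 km/s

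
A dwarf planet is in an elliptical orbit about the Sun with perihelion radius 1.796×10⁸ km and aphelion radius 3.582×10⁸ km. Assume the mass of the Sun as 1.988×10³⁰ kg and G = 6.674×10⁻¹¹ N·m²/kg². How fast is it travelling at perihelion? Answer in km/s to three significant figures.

v ≈ 31.4 km/s

μ = GM = 6.674×10⁻¹¹ × 1.988×10³⁰ = 1.327×10²⁰ m³/s².
Semi-major axis a = (r_p + r_a)/2 = 2.6890×10⁸ km = 2.689×10¹¹ m.
Vis-viva: v² = μ(2/r − 1/a) = 1.327×10²⁰ × (1.114×10⁻¹¹ − 3.719×10⁻¹²) = 9.841×10⁸ m²/s².
v = 31370 m/s = 31.37 km/s.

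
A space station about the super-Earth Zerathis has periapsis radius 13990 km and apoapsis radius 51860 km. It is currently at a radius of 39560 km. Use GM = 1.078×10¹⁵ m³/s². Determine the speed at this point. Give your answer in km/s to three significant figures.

v ≈ 4.66 km/s

Semi-major axis a = (r_p + r_a)/2 = 32925 km = 3.292×10⁷ m.
Vis-viva: v² = μ(2/r − 1/a) = 1.078×10¹⁵ × (5.056×10⁻⁸ − 3.037×10⁻⁸) = 2.176×10⁷ m²/s².
v = 4665 m/s = 4.665 km/s.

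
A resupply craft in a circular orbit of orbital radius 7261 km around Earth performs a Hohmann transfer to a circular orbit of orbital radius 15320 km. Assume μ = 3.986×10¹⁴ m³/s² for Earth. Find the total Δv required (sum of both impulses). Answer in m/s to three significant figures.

Δv_total ≈ 2230 m/s

r₁ = 7261 km = 7.261×10⁶ m.
r₂ = 15320 km = 1.532×10⁷ m.
Transfer ellipse a_t = (r₁ + r₂)/2 = 1.129×10⁷ m.
At r₁: circular v_c1 = √(μ/r₁) = 7409 m/s; transfer-perigee v_p = √[μ(2/r₁ − 1/a_t)] = 8631 m/s.
Δv₁ = v_p − v_c1 = 1221 m/s.
At r₂: circular v_c2 = √(μ/r₂) = 5101 m/s; transfer-apogee v_a = √[μ(2/r₂ − 1/a_t)] = 4091 m/s.
Δv₂ = v_c2 − v_a = 1010 m/s.
Total Δv = Δv₁ + Δv₂ = 2232 m/s.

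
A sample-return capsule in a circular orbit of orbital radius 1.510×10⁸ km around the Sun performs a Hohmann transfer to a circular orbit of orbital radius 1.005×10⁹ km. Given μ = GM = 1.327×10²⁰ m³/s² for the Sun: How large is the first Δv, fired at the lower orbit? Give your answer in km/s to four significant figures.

r₁ = 1.510×10⁸ km = 1.510×10¹¹ m.
r₂ = 1.005×10⁹ km = 1.005×10¹² m.
Transfer ellipse a_t = (r₁ + r₂)/2 = 5.780×10¹¹ m.
At r₁: circular v_c1 = √(μ/r₁) = 29640 m/s; transfer-perihelion v_p = √[μ(2/r₁ − 1/a_t)] = 39090 m/s.
Δv₁ = v_p − v_c1 = 9445 m/s.
= 9.445 km/s.

Δv ≈ 9.445 km/s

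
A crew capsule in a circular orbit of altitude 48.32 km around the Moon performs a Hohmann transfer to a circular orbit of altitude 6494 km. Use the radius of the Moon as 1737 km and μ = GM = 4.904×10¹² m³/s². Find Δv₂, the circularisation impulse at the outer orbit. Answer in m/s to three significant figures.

Δv ≈ 311 m/s

r₁ = 1737 + 48.32 = 1785.3 km = 1.7853×10⁶ m.
r₂ = 1737 + 6494 = 8231.0 km = 8.2310×10⁶ m.
Transfer ellipse a_t = (r₁ + r₂)/2 = 5.008×10⁶ m.
At r₁: circular v_c1 = √(μ/r₁) = 1657 m/s; transfer-perilune v_p = √[μ(2/r₁ − 1/a_t)] = 2125 m/s.
At r₂: circular v_c2 = √(μ/r₂) = 771.9 m/s; transfer-apolune v_a = √[μ(2/r₂ − 1/a_t)] = 460.9 m/s.
Δv₂ = v_c2 − v_a = 311.0 m/s.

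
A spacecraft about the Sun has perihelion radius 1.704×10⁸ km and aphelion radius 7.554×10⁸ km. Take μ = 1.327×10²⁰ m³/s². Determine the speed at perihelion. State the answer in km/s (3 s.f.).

Semi-major axis a = (r_p + r_a)/2 = 4.6290×10⁸ km = 4.629×10¹¹ m.
Vis-viva: v² = μ(2/r − 1/a) = 1.327×10²⁰ × (1.174×10⁻¹¹ − 2.160×10⁻¹²) = 1.271×10⁹ m²/s².
v = 35650 m/s = 35.65 km/s.

v ≈ 35.6 km/s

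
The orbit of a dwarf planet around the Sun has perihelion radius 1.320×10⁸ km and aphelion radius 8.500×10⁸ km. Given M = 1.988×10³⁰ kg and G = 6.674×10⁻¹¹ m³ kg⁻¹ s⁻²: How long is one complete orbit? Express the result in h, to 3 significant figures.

μ = GM = 6.674×10⁻¹¹ × 1.988×10³⁰ = 1.327×10²⁰ m³/s².
Semi-major axis a = (r_p + r_a)/2 = (1.3200×10⁸ + 8.5000×10⁸)/2 = 4.9100×10⁸ km = 4.910×10¹¹ m.
By Kepler's third law T = 2π√(a³/μ) = 2π × 2.987×10⁷ = 1.877×10⁸ s.
= 52130 h.

T ≈ 52100 h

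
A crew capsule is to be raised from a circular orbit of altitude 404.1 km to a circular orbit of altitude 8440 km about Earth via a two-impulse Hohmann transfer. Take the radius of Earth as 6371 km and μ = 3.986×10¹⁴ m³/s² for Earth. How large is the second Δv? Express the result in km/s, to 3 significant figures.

Δv ≈ 1.08 km/s

r₁ = 6371 + 404.1 = 6775.1 km = 6.7751×10⁶ m.
r₂ = 6371 + 8440 = 14811 km = 1.4811×10⁷ m.
Transfer ellipse a_t = (r₁ + r₂)/2 = 1.079×10⁷ m.
At r₁: circular v_c1 = √(μ/r₁) = 7670 m/s; transfer-perigee v_p = √[μ(2/r₁ − 1/a_t)] = 8985 m/s.
At r₂: circular v_c2 = √(μ/r₂) = 5188 m/s; transfer-apogee v_a = √[μ(2/r₂ − 1/a_t)] = 4110 m/s.
Δv₂ = v_c2 − v_a = 1078 m/s.
= 1.078 km/s.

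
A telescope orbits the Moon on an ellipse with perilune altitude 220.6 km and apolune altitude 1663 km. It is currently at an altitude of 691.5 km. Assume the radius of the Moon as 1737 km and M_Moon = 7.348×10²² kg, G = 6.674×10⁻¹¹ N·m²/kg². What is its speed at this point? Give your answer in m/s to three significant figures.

v ≈ 1490 m/s

μ = GM = 6.674×10⁻¹¹ × 7.348×10²² = 4.904×10¹² m³/s².
r_p = 1737 + 220.6 = 1957.6 km = 1.9576×10⁶ m.
r_a = 1737 + 1663 = 3400.0 km = 3.4000×10⁶ m.
r = 1737 + 691.5 = 2428.5 km = 2.428×10⁶ m.
Semi-major axis a = (r_p + r_a)/2 = 2678.8 km = 2.679×10⁶ m.
Vis-viva: v² = μ(2/r − 1/a) = 4.904×10¹² × (8.236×10⁻⁷ − 3.733×10⁻⁷) = 2.208×10⁶ m²/s².
v = 1486 m/s.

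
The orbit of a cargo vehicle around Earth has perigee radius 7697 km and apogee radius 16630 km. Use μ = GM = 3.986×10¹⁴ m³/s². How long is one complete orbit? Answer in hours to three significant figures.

T ≈ 3.71 hours

Semi-major axis a = (r_p + r_a)/2 = (7697.0 + 16630)/2 = 12164 km = 1.216×10⁷ m.
By Kepler's third law T = 2π√(a³/μ) = 2π × 2.125×10³ = 1.335×10⁴ s.
= 3.708 hours.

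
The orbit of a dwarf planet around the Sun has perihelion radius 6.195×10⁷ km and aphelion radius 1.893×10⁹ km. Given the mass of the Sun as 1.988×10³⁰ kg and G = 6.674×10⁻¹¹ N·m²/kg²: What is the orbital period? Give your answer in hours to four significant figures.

μ = GM = 6.674×10⁻¹¹ × 1.988×10³⁰ = 1.327×10²⁰ m³/s².
Semi-major axis a = (r_p + r_a)/2 = (6.1950×10⁷ + 1.8930×10⁹)/2 = 9.7748×10⁸ km = 9.775×10¹¹ m.
By Kepler's third law T = 2π√(a³/μ) = 2π × 8.390×10⁷ = 5.272×10⁸ s.
= 1.464×10⁵ hours.

T ≈ 146400 hours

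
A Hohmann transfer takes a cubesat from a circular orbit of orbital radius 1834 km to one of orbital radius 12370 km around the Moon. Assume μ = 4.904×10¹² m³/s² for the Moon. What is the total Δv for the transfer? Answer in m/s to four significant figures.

r₁ = 1834 km = 1.834×10⁶ m.
r₂ = 12370 km = 1.237×10⁷ m.
Transfer ellipse a_t = (r₁ + r₂)/2 = 7.102×10⁶ m.
At r₁: circular v_c1 = √(μ/r₁) = 1635 m/s; transfer-perilune v_p = √[μ(2/r₁ − 1/a_t)] = 2158 m/s.
Δv₁ = v_p − v_c1 = 522.9 m/s.
At r₂: circular v_c2 = √(μ/r₂) = 629.6 m/s; transfer-apolune v_a = √[μ(2/r₂ − 1/a_t)] = 320.0 m/s.
Δv₂ = v_c2 − v_a = 309.7 m/s.
Total Δv = Δv₁ + Δv₂ = 832.5 m/s.

Δv_total ≈ 832.5 m/s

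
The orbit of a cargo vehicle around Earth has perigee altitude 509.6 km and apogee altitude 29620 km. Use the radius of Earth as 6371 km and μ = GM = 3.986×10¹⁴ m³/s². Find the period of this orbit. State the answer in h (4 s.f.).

r_p = 6371 + 509.6 = 6880.6 km = 6.8806×10⁶ m.
r_a = 6371 + 29620 = 35991 km = 3.5991×10⁷ m.
Semi-major axis a = (r_p + r_a)/2 = (6880.6 + 35991)/2 = 21436 km = 2.144×10⁷ m.
By Kepler's third law T = 2π√(a³/μ) = 2π × 4.971×10³ = 3.123×10⁴ s.
= 8.676 h.

T ≈ 8.676 h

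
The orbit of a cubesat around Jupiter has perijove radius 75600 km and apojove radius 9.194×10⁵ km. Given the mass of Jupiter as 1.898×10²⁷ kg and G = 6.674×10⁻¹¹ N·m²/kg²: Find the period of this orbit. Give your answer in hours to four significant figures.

T ≈ 54.42 hours

μ = GM = 6.674×10⁻¹¹ × 1.898×10²⁷ = 1.267×10¹⁷ m³/s².
Semi-major axis a = (r_p + r_a)/2 = (75600 + 9.1940×10⁵)/2 = 4.9750×10⁵ km = 4.975×10⁸ m.
By Kepler's third law T = 2π√(a³/μ) = 2π × 3.118×10⁴ = 1.959×10⁵ s.
= 54.42 hours.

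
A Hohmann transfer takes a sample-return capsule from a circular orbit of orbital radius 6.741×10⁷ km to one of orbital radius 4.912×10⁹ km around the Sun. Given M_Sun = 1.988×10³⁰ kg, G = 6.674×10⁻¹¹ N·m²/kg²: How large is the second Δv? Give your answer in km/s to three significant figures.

μ = GM = 6.674×10⁻¹¹ × 1.988×10³⁰ = 1.327×10²⁰ m³/s².
r₁ = 6.741×10⁷ km = 6.741×10¹⁰ m.
r₂ = 4.912×10⁹ km = 4.912×10¹² m.
Transfer ellipse a_t = (r₁ + r₂)/2 = 2.490×10¹² m.
At r₁: circular v_c1 = √(μ/r₁) = 44360 m/s; transfer-perihelion v_p = √[μ(2/r₁ − 1/a_t)] = 62320 m/s.
At r₂: circular v_c2 = √(μ/r₂) = 5197 m/s; transfer-aphelion v_a = √[μ(2/r₂ − 1/a_t)] = 855.2 m/s.
Δv₂ = v_c2 − v_a = 4342 m/s.
= 4.342 km/s.

Δv ≈ 4.34 km/s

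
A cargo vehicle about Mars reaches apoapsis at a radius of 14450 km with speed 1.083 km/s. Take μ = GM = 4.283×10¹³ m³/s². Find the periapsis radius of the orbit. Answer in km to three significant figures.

r_a = 1.445×10⁷ m.
Specific energy ε = v²/2 − μ/r = -2.378×10⁶ J/kg, so a = −μ/(2ε) = 9.007×10⁶ m.
The apsides satisfy r_p + r_a = 2a, so the periapsis radius is 2a − r_a = 3.564×10⁶ m = 3564.2 km.

periapsis radius ≈ 3560 km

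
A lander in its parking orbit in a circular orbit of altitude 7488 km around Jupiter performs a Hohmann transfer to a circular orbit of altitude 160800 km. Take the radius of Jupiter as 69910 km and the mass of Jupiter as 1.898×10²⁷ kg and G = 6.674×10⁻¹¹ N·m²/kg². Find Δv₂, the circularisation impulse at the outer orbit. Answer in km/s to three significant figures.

μ = GM = 6.674×10⁻¹¹ × 1.898×10²⁷ = 1.267×10¹⁷ m³/s².
r₁ = 69910 + 7488 = 77398 km = 7.7398×10⁷ m.
r₂ = 69910 + 160800 = 230710 km = 2.3071×10⁸ m.
Transfer ellipse a_t = (r₁ + r₂)/2 = 1.541×10⁸ m.
At r₁: circular v_c1 = √(μ/r₁) = 40460 m/s; transfer-perijove v_p = √[μ(2/r₁ − 1/a_t)] = 49510 m/s.
At r₂: circular v_c2 = √(μ/r₂) = 23430 m/s; transfer-apojove v_a = √[μ(2/r₂ − 1/a_t)] = 16610 m/s.
Δv₂ = v_c2 − v_a = 6823 m/s.
= 6.823 km/s.

Δv ≈ 6.82 km/s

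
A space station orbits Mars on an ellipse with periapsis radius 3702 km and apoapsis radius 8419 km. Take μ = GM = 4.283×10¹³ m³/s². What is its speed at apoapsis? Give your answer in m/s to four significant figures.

v ≈ 1763 m/s

Semi-major axis a = (r_p + r_a)/2 = 6060.5 km = 6.060×10⁶ m.
Vis-viva: v² = μ(2/r − 1/a) = 4.283×10¹³ × (2.376×10⁻⁷ − 1.650×10⁻⁷) = 3.108×10⁶ m²/s².
v = 1763 m/s.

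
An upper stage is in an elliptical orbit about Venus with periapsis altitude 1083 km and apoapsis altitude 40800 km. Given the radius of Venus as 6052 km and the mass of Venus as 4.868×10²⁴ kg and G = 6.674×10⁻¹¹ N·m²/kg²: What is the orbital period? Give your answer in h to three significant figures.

μ = GM = 6.674×10⁻¹¹ × 4.868×10²⁴ = 3.249×10¹⁴ m³/s².
r_p = 6052 + 1083 = 7135.0 km = 7.1350×10⁶ m.
r_a = 6052 + 40800 = 46852 km = 4.6852×10⁷ m.
Semi-major axis a = (r_p + r_a)/2 = (7135.0 + 46852)/2 = 26994 km = 2.699×10⁷ m.
By Kepler's third law T = 2π√(a³/μ) = 2π × 7.781×10³ = 4.889×10⁴ s.
= 13.58 h.

T ≈ 13.6 h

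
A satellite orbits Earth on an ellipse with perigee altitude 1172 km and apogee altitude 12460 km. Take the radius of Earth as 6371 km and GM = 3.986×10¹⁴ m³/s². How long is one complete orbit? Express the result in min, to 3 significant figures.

r_p = 6371 + 1172 = 7543.0 km = 7.5430×10⁶ m.
r_a = 6371 + 12460 = 18831 km = 1.8831×10⁷ m.
Semi-major axis a = (r_p + r_a)/2 = (7543.0 + 18831)/2 = 13187 km = 1.319×10⁷ m.
By Kepler's third law T = 2π√(a³/μ) = 2π × 2.399×10³ = 1.507×10⁴ s.
= 251.2 min.

T ≈ 251 min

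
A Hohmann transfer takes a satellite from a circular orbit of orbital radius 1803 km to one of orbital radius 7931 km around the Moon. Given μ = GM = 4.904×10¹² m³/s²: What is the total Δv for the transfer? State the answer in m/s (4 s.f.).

Δv_total ≈ 763.8 m/s

r₁ = 1803 km = 1.803×10⁶ m.
r₂ = 7931 km = 7.931×10⁶ m.
Transfer ellipse a_t = (r₁ + r₂)/2 = 4.867×10⁶ m.
At r₁: circular v_c1 = √(μ/r₁) = 1649 m/s; transfer-perilune v_p = √[μ(2/r₁ − 1/a_t)] = 2105 m/s.
Δv₁ = v_p − v_c1 = 456.1 m/s.
At r₂: circular v_c2 = √(μ/r₂) = 786.3 m/s; transfer-apolune v_a = √[μ(2/r₂ − 1/a_t)] = 478.6 m/s.
Δv₂ = v_c2 − v_a = 307.7 m/s.
Total Δv = Δv₁ + Δv₂ = 763.8 m/s.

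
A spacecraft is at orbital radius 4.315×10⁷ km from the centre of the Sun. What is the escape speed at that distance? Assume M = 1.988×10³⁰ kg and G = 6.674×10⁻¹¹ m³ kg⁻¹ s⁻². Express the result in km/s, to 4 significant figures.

μ = GM = 6.674×10⁻¹¹ × 1.988×10³⁰ = 1.327×10²⁰ m³/s².
r = 4.315×10⁷ km = 4.315×10¹⁰ m.
Escape speed v_esc = √(2μ/r) = √(2 × 1.327×10²⁰ / 4.315×10¹⁰) = √(6.150×10⁹) = 78420 m/s.
= 78.42 km/s.

v_esc ≈ 78.42 km/s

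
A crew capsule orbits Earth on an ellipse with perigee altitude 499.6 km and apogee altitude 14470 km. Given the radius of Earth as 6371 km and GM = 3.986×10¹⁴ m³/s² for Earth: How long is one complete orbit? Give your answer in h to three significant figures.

r_p = 6371 + 499.6 = 6870.6 km = 6.8706×10⁶ m.
r_a = 6371 + 14470 = 20841 km = 2.0841×10⁷ m.
Semi-major axis a = (r_p + r_a)/2 = (6870.6 + 20841)/2 = 13856 km = 1.386×10⁷ m.
By Kepler's third law T = 2π√(a³/μ) = 2π × 2.583×10³ = 1.623×10⁴ s.
= 4.509 h.

T ≈ 4.51 h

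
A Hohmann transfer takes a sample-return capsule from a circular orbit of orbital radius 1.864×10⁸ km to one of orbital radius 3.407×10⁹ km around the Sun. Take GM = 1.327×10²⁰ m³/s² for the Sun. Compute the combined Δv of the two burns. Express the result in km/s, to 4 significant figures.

Δv_total ≈ 14.29 km/s

r₁ = 1.864×10⁸ km = 1.864×10¹¹ m.
r₂ = 3.407×10⁹ km = 3.407×10¹² m.
Transfer ellipse a_t = (r₁ + r₂)/2 = 1.797×10¹² m.
At r₁: circular v_c1 = √(μ/r₁) = 26680 m/s; transfer-perihelion v_p = √[μ(2/r₁ − 1/a_t)] = 36740 m/s.
Δv₁ = v_p − v_c1 = 10060 m/s.
At r₂: circular v_c2 = √(μ/r₂) = 6241 m/s; transfer-aphelion v_a = √[μ(2/r₂ − 1/a_t)] = 2010 m/s.
Δv₂ = v_c2 − v_a = 4231 m/s.
Total Δv = Δv₁ + Δv₂ = 14290 m/s = 14.29 km/s.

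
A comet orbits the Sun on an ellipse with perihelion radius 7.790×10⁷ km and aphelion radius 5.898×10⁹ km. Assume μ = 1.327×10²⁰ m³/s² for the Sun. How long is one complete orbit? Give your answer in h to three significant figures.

T ≈ 783000 h

Semi-major axis a = (r_p + r_a)/2 = (7.7900×10⁷ + 5.8980×10⁹)/2 = 2.9880×10⁹ km = 2.988×10¹² m.
By Kepler's third law T = 2π√(a³/μ) = 2π × 4.484×10⁸ = 2.817×10⁹ s.
= 7.825×10⁵ h.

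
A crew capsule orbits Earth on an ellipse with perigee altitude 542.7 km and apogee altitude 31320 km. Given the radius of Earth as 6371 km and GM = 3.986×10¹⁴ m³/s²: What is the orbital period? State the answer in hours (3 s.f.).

r_p = 6371 + 542.7 = 6913.7 km = 6.9137×10⁶ m.
r_a = 6371 + 31320 = 37691 km = 3.7691×10⁷ m.
Semi-major axis a = (r_p + r_a)/2 = (6913.7 + 37691)/2 = 22302 km = 2.230×10⁷ m.
By Kepler's third law T = 2π√(a³/μ) = 2π × 5.275×10³ = 3.315×10⁴ s.
= 9.207 hours.

T ≈ 9.21 hours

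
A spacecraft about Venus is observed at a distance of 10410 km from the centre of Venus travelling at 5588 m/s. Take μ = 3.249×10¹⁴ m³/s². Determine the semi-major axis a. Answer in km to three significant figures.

r = 1.041×10⁷ m.
Specific orbital energy ε = v²/2 − μ/r = (5588)²/2 − 3.249×10¹⁴/1.041×10⁷ = -1.560×10⁷ J/kg.
Since ε = −μ/(2a), a = −μ/(2ε) = 1.042×10⁷ m = 10415 km.

a ≈ 10400 km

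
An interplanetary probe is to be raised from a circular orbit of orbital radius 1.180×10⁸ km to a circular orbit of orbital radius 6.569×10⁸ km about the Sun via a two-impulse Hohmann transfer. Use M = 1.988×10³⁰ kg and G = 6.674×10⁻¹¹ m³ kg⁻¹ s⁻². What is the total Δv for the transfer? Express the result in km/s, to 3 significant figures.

μ = GM = 6.674×10⁻¹¹ × 1.988×10³⁰ = 1.327×10²⁰ m³/s².
r₁ = 1.180×10⁸ km = 1.180×10¹¹ m.
r₂ = 6.569×10⁸ km = 6.569×10¹¹ m.
Transfer ellipse a_t = (r₁ + r₂)/2 = 3.874×10¹¹ m.
At r₁: circular v_c1 = √(μ/r₁) = 33530 m/s; transfer-perihelion v_p = √[μ(2/r₁ − 1/a_t)] = 43660 m/s.
Δv₁ = v_p − v_c1 = 10130 m/s.
At r₂: circular v_c2 = √(μ/r₂) = 14210 m/s; transfer-aphelion v_a = √[μ(2/r₂ − 1/a_t)] = 7843 m/s.
Δv₂ = v_c2 − v_a = 6369 m/s.
Total Δv = Δv₁ + Δv₂ = 16500 m/s = 16.50 km/s.

Δv_total ≈ 16.5 km/s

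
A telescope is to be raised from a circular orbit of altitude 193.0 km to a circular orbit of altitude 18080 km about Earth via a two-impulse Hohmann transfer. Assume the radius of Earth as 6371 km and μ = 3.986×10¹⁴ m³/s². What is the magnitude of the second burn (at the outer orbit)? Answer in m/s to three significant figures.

r₁ = 6371 + 193.0 = 6564.0 km = 6.5640×10⁶ m.
r₂ = 6371 + 18080 = 24451 km = 2.4451×10⁷ m.
Transfer ellipse a_t = (r₁ + r₂)/2 = 1.551×10⁷ m.
At r₁: circular v_c1 = √(μ/r₁) = 7793 m/s; transfer-perigee v_p = √[μ(2/r₁ − 1/a_t)] = 9785 m/s.
At r₂: circular v_c2 = √(μ/r₂) = 4038 m/s; transfer-apogee v_a = √[μ(2/r₂ − 1/a_t)] = 2627 m/s.
Δv₂ = v_c2 − v_a = 1411 m/s.

Δv ≈ 1410 m/s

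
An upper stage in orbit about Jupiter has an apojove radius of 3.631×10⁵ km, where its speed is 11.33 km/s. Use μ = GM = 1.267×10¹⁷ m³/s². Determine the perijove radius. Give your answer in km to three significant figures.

r_a = 3.631×10⁸ m.
Specific energy ε = v²/2 − μ/r = -2.848×10⁸ J/kg, so a = −μ/(2ε) = 2.225×10⁸ m.
The apsides satisfy r_p + r_a = 2a, so the perijove radius is 2a − r_a = 8.184×10⁷ m = 81844 km.

perijove radius ≈ 81800 km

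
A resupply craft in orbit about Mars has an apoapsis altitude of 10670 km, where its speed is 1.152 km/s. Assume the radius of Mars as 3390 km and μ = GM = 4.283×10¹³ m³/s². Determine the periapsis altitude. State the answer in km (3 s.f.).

periapsis altitude ≈ 526 km

r_a = 3390 + 10670 = 14060 km = 1.406×10⁷ m.
Specific energy ε = v²/2 − μ/r = -2.383×10⁶ J/kg, so a = −μ/(2ε) = 8.988×10⁶ m.
The apsides satisfy r_p + r_a = 2a, so the periapsis radius is 2a − r_a = 3.916×10⁶ m = 3915.6 km.
Periapsis altitude = 3915.6 − 3390 = 525.57 km.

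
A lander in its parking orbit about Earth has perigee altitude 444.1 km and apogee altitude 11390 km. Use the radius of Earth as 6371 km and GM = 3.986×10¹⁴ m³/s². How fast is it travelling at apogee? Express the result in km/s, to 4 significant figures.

r_p = 6371 + 444.1 = 6815.1 km = 6.8151×10⁶ m.
r_a = 6371 + 11390 = 17761 km = 1.7761×10⁷ m.
Semi-major axis a = (r_p + r_a)/2 = 12288 km = 1.229×10⁷ m.
Vis-viva: v² = μ(2/r − 1/a) = 3.986×10¹⁴ × (1.126×10⁻⁷ − 8.138×10⁻⁸) = 1.245×10⁷ m²/s².
v = 3528 m/s = 3.528 km/s.

v ≈ 3.528 km/s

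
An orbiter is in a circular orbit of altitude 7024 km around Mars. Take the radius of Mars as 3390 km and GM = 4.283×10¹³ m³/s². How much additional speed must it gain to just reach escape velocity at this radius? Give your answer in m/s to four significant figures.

Δv ≈ 840.0 m/s

r = 3390 + 7024 = 10414 km = 1.0414×10⁷ m.
Circular speed v_c = √(μ/r) = 2028 m/s.
Escape speed v_esc = √(2μ/r) = √2 × v_c = 2868 m/s.
Δv = v_esc − v_c = 840.0 m/s.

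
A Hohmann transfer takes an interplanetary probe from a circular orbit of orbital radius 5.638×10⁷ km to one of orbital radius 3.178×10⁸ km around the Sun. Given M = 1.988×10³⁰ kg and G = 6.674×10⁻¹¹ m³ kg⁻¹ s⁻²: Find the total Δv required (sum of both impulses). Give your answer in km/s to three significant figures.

Δv_total ≈ 23.9 km/s

μ = GM = 6.674×10⁻¹¹ × 1.988×10³⁰ = 1.327×10²⁰ m³/s².
r₁ = 5.638×10⁷ km = 5.638×10¹⁰ m.
r₂ = 3.178×10⁸ km = 3.178×10¹¹ m.
Transfer ellipse a_t = (r₁ + r₂)/2 = 1.871×10¹¹ m.
At r₁: circular v_c1 = √(μ/r₁) = 48510 m/s; transfer-perihelion v_p = √[μ(2/r₁ − 1/a_t)] = 63230 m/s.
Δv₁ = v_p − v_c1 = 14710 m/s.
At r₂: circular v_c2 = √(μ/r₂) = 20430 m/s; transfer-aphelion v_a = √[μ(2/r₂ − 1/a_t)] = 11220 m/s.
Δv₂ = v_c2 − v_a = 9216 m/s.
Total Δv = Δv₁ + Δv₂ = 23930 m/s = 23.93 km/s.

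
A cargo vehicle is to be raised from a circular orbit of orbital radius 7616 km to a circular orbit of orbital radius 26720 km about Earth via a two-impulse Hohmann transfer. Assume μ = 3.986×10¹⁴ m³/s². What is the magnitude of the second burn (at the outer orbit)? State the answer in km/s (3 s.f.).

Δv ≈ 1.29 km/s

r₁ = 7616 km = 7.616×10⁶ m.
r₂ = 26720 km = 2.672×10⁷ m.
Transfer ellipse a_t = (r₁ + r₂)/2 = 1.717×10⁷ m.
At r₁: circular v_c1 = √(μ/r₁) = 7234 m/s; transfer-perigee v_p = √[μ(2/r₁ − 1/a_t)] = 9025 m/s.
At r₂: circular v_c2 = √(μ/r₂) = 3862 m/s; transfer-apogee v_a = √[μ(2/r₂ − 1/a_t)] = 2572 m/s.
Δv₂ = v_c2 − v_a = 1290 m/s.
= 1.290 km/s.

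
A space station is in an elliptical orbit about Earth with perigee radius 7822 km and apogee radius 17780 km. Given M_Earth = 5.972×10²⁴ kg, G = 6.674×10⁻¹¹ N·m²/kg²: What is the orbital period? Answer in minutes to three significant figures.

T ≈ 240 minutes

μ = GM = 6.674×10⁻¹¹ × 5.972×10²⁴ = 3.986×10¹⁴ m³/s².
Semi-major axis a = (r_p + r_a)/2 = (7822.0 + 17780)/2 = 12801 km = 1.280×10⁷ m.
By Kepler's third law T = 2π√(a³/μ) = 2π × 2.294×10³ = 1.441×10⁴ s.
= 240.2 minutes.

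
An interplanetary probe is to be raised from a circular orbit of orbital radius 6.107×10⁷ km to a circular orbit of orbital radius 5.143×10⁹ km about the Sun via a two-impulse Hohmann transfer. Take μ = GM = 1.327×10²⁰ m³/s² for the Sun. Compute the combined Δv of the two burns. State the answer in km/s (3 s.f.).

r₁ = 6.107×10⁷ km = 6.107×10¹⁰ m.
r₂ = 5.143×10⁹ km = 5.143×10¹² m.
Transfer ellipse a_t = (r₁ + r₂)/2 = 2.602×10¹² m.
At r₁: circular v_c1 = √(μ/r₁) = 46610 m/s; transfer-perihelion v_p = √[μ(2/r₁ − 1/a_t)] = 65530 m/s.
Δv₁ = v_p − v_c1 = 18920 m/s.
At r₂: circular v_c2 = √(μ/r₂) = 5080 m/s; transfer-aphelion v_a = √[μ(2/r₂ − 1/a_t)] = 778.2 m/s.
Δv₂ = v_c2 − v_a = 4301 m/s.
Total Δv = Δv₁ + Δv₂ = 23220 m/s = 23.22 km/s.

Δv_total ≈ 23.2 km/s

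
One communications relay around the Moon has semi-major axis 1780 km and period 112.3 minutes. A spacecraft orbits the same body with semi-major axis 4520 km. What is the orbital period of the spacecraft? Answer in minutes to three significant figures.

Kepler's third law: T² ∝ a³, so T₂ = T₁ (a₂/a₁)^(3/2).
a₂/a₁ = 2.539, (a₂/a₁)^(3/2) = 4.046.
T₂ = 112.3 × 4.046 = 454.4 minutes.

T₂ ≈ 454 minutes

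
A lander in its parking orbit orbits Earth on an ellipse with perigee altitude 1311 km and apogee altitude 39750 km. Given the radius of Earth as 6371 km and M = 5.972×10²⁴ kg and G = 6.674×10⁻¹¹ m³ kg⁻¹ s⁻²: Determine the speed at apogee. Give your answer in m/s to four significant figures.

μ = GM = 6.674×10⁻¹¹ × 5.972×10²⁴ = 3.986×10¹⁴ m³/s².
r_p = 6371 + 1311 = 7682.0 km = 7.6820×10⁶ m.
r_a = 6371 + 39750 = 46121 km = 4.6121×10⁷ m.
Semi-major axis a = (r_p + r_a)/2 = 26902 km = 2.690×10⁷ m.
Vis-viva: v² = μ(2/r − 1/a) = 3.986×10¹⁴ × (4.336×10⁻⁸ − 3.717×10⁻⁸) = 2.468×10⁶ m²/s².
v = 1571 m/s.

v ≈ 1571 m/s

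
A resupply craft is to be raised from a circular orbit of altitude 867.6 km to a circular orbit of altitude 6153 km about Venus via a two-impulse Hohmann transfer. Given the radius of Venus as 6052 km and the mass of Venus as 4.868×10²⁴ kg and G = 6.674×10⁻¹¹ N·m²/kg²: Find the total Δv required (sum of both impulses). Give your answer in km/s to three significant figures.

Δv_total ≈ 1.66 km/s

μ = GM = 6.674×10⁻¹¹ × 4.868×10²⁴ = 3.249×10¹⁴ m³/s².
r₁ = 6052 + 867.6 = 6919.6 km = 6.9196×10⁶ m.
r₂ = 6052 + 6153 = 12205 km = 1.2205×10⁷ m.
Transfer ellipse a_t = (r₁ + r₂)/2 = 9.562×10⁶ m.
At r₁: circular v_c1 = √(μ/r₁) = 6852 m/s; transfer-periapsis v_p = √[μ(2/r₁ − 1/a_t)] = 7741 m/s.
Δv₁ = v_p − v_c1 = 889.2 m/s.
At r₂: circular v_c2 = √(μ/r₂) = 5159 m/s; transfer-apoapsis v_a = √[μ(2/r₂ − 1/a_t)] = 4389 m/s.
Δv₂ = v_c2 − v_a = 770.5 m/s.
Total Δv = Δv₁ + Δv₂ = 1660 m/s = 1.660 km/s.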